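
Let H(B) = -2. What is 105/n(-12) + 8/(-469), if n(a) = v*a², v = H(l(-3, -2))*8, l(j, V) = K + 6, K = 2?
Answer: -22559/360192 ≈ -0.062631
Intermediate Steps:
l(j, V) = 8 (l(j, V) = 2 + 6 = 8)
v = -16 (v = -2*8 = -16)
n(a) = -16*a²
105/n(-12) + 8/(-469) = 105/((-16*(-12)²)) + 8/(-469) = 105/((-16*144)) + 8*(-1/469) = 105/(-2304) - 8/469 = 105*(-1/2304) - 8/469 = -35/768 - 8/469 = -22559/360192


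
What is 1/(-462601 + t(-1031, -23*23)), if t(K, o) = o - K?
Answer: -1/462099 ≈ -2.1640e-6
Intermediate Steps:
1/(-462601 + t(-1031, -23*23)) = 1/(-462601 + (-23*23 - 1*(-1031))) = 1/(-462601 + (-529 + 1031)) = 1/(-462601 + 502) = 1/(-462099) = -1/462099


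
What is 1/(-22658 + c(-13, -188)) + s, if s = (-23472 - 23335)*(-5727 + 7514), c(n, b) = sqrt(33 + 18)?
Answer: -42941623621950175/513384913 - sqrt(51)/513384913 ≈ -8.3644e+7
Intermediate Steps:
c(n, b) = sqrt(51)
s = -83644109 (s = -46807*1787 = -83644109)
1/(-22658 + c(-13, -188)) + s = 1/(-22658 + sqrt(51)) - 83644109 = -83644109 + 1/(-22658 + sqrt(51))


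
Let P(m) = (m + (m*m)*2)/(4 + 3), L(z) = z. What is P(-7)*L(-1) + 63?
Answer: 50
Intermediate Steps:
P(m) = m/7 + 2*m²/7 (P(m) = (m + m²*2)/7 = (m + 2*m²)*(⅐) = m/7 + 2*m²/7)
P(-7)*L(-1) + 63 = ((⅐)*(-7)*(1 + 2*(-7)))*(-1) + 63 = ((⅐)*(-7)*(1 - 14))*(-1) + 63 = ((⅐)*(-7)*(-13))*(-1) + 63 = 13*(-1) + 63 = -13 + 63 = 50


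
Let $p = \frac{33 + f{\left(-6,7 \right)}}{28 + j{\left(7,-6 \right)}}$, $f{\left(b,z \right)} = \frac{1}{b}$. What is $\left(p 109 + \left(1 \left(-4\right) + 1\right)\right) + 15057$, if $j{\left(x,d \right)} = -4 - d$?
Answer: $\frac{2731193}{180} \approx 15173.0$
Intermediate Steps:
$p = \frac{197}{180}$ ($p = \frac{33 + \frac{1}{-6}}{28 - -2} = \frac{33 - \frac{1}{6}}{28 + \left(-4 + 6\right)} = \frac{197}{6 \left(28 + 2\right)} = \frac{197}{6 \cdot 30} = \frac{197}{6} \cdot \frac{1}{30} = \frac{197}{180} \approx 1.0944$)
$\left(p 109 + \left(1 \left(-4\right) + 1\right)\right) + 15057 = \left(\frac{197}{180} \cdot 109 + \left(1 \left(-4\right) + 1\right)\right) + 15057 = \left(\frac{21473}{180} + \left(-4 + 1\right)\right) + 15057 = \left(\frac{21473}{180} - 3\right) + 15057 = \frac{20933}{180} + 15057 = \frac{2731193}{180}$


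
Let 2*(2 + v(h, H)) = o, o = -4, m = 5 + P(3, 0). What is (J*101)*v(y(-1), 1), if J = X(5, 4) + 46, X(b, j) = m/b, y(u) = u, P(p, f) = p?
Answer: -96152/5 ≈ -19230.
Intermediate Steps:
m = 8 (m = 5 + 3 = 8)
X(b, j) = 8/b
J = 238/5 (J = 8/5 + 46 = 238/5 ≈ 47.600)
v(h, H) = -4 (v(h, H) = -2 + (½)*(-4) = -2 - 2 = -4)
(J*101)*v(y(-1), 1) = ((238/5)*101)*(-4) = (24038/5)*(-4) = -96152/5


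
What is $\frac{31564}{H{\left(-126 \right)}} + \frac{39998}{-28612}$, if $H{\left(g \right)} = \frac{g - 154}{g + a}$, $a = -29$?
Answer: $\frac{874817010}{50071} \approx 17472.0$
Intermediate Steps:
$H{\left(g \right)} = \frac{-154 + g}{-29 + g}$ ($H{\left(g \right)} = \frac{g - 154}{g - 29} = \frac{-154 + g}{-29 + g}$)
$\frac{31564}{H{\left(-126 \right)}} + \frac{39998}{-28612} = \frac{31564}{\frac{1}{-29 - 126} \left(-154 - 126\right)} + \frac{39998}{-28612} = \frac{31564}{\frac{1}{-155} \left(-280\right)} + 39998 \left(- \frac{1}{28612}\right) = \frac{31564}{\left(- \frac{1}{155}\right) \left(-280\right)} - \frac{19999}{14306} = \frac{31564}{\frac{56}{31}} - \frac{19999}{14306} = 31564 \cdot \frac{31}{56} - \frac{19999}{14306} = \frac{244621}{14} - \frac{19999}{14306} = \frac{874817010}{50071}$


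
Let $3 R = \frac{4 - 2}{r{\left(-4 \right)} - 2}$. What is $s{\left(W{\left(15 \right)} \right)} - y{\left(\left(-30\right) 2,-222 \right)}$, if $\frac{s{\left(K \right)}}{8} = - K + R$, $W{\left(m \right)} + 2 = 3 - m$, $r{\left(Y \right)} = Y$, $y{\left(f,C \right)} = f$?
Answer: $\frac{1540}{9} \approx 171.11$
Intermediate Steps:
$R = - \frac{1}{9}$ ($R = \frac{\left(4 - 2\right) \frac{1}{-4 - 2}}{3} = \frac{2 \frac{1}{-6}}{3} = \frac{2 \left(- \frac{1}{6}\right)}{3} = \frac{1}{3} \left(- \frac{1}{3}\right) = - \frac{1}{9} \approx -0.11111$)
$W{\left(m \right)} = 1 - m$ ($W{\left(m \right)} = -2 - \left(-3 + m\right) = 1 - m$)
$s{\left(K \right)} = - \frac{8}{9} - 8 K$ ($s{\left(K \right)} = 8 \left(- K - \frac{1}{9}\right) = 8 \left(- \frac{1}{9} - K\right) = - \frac{8}{9} - 8 K$)
$s{\left(W{\left(15 \right)} \right)} - y{\left(\left(-30\right) 2,-222 \right)} = \left(- \frac{8}{9} - 8 \left(1 - 15\right)\right) - \left(-30\right) 2 = \left(- \frac{8}{9} - 8 \left(1 - 15\right)\right) - -60 = \left(- \frac{8}{9} - -112\right) + 60 = \left(- \frac{8}{9} + 112\right) + 60 = \frac{1000}{9} + 60 = \frac{1540}{9}$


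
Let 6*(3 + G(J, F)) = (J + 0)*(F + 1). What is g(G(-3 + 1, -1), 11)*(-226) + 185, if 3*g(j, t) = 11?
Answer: -1931/3 ≈ -643.67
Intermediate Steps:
G(J, F) = -3 + J*(1 + F)/6 (G(J, F) = -3 + ((J + 0)*(F + 1))/6 = -3 + (J*(1 + F))/6 = -3 + J*(1 + F)/6)
g(j, t) = 11/3 (g(j, t) = (⅓)*11 = 11/3)
g(G(-3 + 1, -1), 11)*(-226) + 185 = (11/3)*(-226) + 185 = -2486/3 + 185 = -1931/3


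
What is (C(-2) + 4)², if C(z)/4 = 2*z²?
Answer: 1296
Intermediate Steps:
C(z) = 8*z² (C(z) = 4*(2*z²) = 8*z²)
(C(-2) + 4)² = (8*(-2)² + 4)² = (8*4 + 4)² = (32 + 4)² = 36² = 1296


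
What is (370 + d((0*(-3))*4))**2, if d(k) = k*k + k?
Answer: 136900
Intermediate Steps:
d(k) = k + k**2 (d(k) = k**2 + k = k + k**2)
(370 + d((0*(-3))*4))**2 = (370 + ((0*(-3))*4)*(1 + (0*(-3))*4))**2 = (370 + (0*4)*(1 + 0*4))**2 = (370 + 0*(1 + 0))**2 = (370 + 0*1)**2 = (370 + 0)**2 = 370**2 = 136900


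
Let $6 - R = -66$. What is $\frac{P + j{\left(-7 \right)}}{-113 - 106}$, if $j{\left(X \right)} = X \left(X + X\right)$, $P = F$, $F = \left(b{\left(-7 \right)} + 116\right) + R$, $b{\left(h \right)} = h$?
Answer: $- \frac{93}{73} \approx -1.274$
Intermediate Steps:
$R = 72$ ($R = 6 - -66 = 6 + 66 = 72$)
$F = 181$ ($F = \left(-7 + 116\right) + 72 = 109 + 72 = 181$)
$P = 181$
$j{\left(X \right)} = 2 X^{2}$ ($j{\left(X \right)} = X 2 X = 2 X^{2}$)
$\frac{P + j{\left(-7 \right)}}{-113 - 106} = \frac{181 + 2 \left(-7\right)^{2}}{-113 - 106} = \frac{181 + 2 \cdot 49}{-219} = \left(181 + 98\right) \left(- \frac{1}{219}\right) = 279 \left(- \frac{1}{219}\right) = - \frac{93}{73}$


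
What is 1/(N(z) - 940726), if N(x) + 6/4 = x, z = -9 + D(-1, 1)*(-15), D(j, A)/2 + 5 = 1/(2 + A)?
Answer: -2/1881193 ≈ -1.0632e-6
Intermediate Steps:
D(j, A) = -10 + 2/(2 + A)
z = 131 (z = -9 + (2*(-9 - 5*1)/(2 + 1))*(-15) = -9 + (2*(-9 - 5)/3)*(-15) = -9 + (2*(1/3)*(-14))*(-15) = -9 - 28/3*(-15) = -9 + 140 = 131)
N(x) = -3/2 + x
1/(N(z) - 940726) = 1/((-3/2 + 131) - 940726) = 1/(259/2 - 940726) = 1/(-1881193/2) = -2/1881193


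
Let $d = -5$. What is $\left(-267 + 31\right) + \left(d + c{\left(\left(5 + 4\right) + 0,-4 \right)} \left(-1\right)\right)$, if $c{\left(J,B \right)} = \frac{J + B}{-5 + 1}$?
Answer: $- \frac{959}{4} \approx -239.75$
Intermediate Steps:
$c{\left(J,B \right)} = - \frac{B}{4} - \frac{J}{4}$ ($c{\left(J,B \right)} = \frac{B + J}{-4} = \left(B + J\right) \left(- \frac{1}{4}\right) = - \frac{B}{4} - \frac{J}{4}$)
$\left(-267 + 31\right) + \left(d + c{\left(\left(5 + 4\right) + 0,-4 \right)} \left(-1\right)\right) = \left(-267 + 31\right) - \left(5 - \left(\left(- \frac{1}{4}\right) \left(-4\right) - \frac{\left(5 + 4\right) + 0}{4}\right) \left(-1\right)\right) = -236 - \left(5 - \left(1 - \frac{9 + 0}{4}\right) \left(-1\right)\right) = -236 - \left(5 - \left(1 - \frac{9}{4}\right) \left(-1\right)\right) = -236 - \frac{15}{4} = - \frac{959}{4}$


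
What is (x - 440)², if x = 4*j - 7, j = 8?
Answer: 172225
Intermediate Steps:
x = 25 (x = 4*8 - 7 = 32 - 7 = 25)
(x - 440)² = (25 - 440)² = (-415)² = 172225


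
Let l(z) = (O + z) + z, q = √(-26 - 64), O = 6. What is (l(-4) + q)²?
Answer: (2 - 3*I*√10)² ≈ -86.0 - 37.947*I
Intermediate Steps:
q = 3*I*√10 (q = √(-90) = 3*I*√10 ≈ 9.4868*I)
l(z) = 6 + 2*z (l(z) = (6 + z) + z = 6 + 2*z)
(l(-4) + q)² = ((6 + 2*(-4)) + 3*I*√10)² = ((6 - 8) + 3*I*√10)² = (-2 + 3*I*√10)²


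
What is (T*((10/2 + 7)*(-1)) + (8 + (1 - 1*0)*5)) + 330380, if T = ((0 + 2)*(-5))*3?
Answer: 330753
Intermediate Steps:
T = -30 (T = (2*(-5))*3 = -10*3 = -30)
(T*((10/2 + 7)*(-1)) + (8 + (1 - 1*0)*5)) + 330380 = (-30*(10/2 + 7)*(-1) + (8 + (1 - 1*0)*5)) + 330380 = (-30*(10*(½) + 7)*(-1) + (8 + (1 + 0)*5)) + 330380 = (-30*(5 + 7)*(-1) + (8 + 1*5)) + 330380 = (-360*(-1) + (8 + 5)) + 330380 = (-30*(-12) + 13) + 330380 = (360 + 13) + 330380 = 373 + 330380 = 330753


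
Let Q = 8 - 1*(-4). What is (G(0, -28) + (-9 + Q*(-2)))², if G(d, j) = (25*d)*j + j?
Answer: 3721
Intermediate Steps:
Q = 12 (Q = 8 + 4 = 12)
G(d, j) = j + 25*d*j (G(d, j) = 25*d*j + j = j + 25*d*j)
(G(0, -28) + (-9 + Q*(-2)))² = (-28*(1 + 25*0) + (-9 + 12*(-2)))² = (-28*(1 + 0) + (-9 - 24))² = (-28*1 - 33)² = (-28 - 33)² = (-61)² = 3721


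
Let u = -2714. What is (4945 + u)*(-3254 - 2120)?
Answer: -11989394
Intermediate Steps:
(4945 + u)*(-3254 - 2120) = (4945 - 2714)*(-3254 - 2120) = 2231*(-5374) = -11989394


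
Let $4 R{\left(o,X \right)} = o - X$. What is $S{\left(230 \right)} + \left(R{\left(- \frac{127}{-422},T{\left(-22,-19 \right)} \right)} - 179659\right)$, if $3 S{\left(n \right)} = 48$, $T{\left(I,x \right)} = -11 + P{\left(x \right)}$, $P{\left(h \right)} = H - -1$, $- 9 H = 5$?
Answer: $- \frac{2729095223}{15192} \approx -1.7964 \cdot 10^{5}$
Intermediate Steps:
$H = - \frac{5}{9}$ ($H = \left(- \frac{1}{9}\right) 5 = - \frac{5}{9} \approx -0.55556$)
$P{\left(h \right)} = \frac{4}{9}$ ($P{\left(h \right)} = - \frac{5}{9} - -1 = - \frac{5}{9} + 1 = \frac{4}{9}$)
$T{\left(I,x \right)} = - \frac{95}{9}$ ($T{\left(I,x \right)} = -11 + \frac{4}{9} = - \frac{95}{9}$)
$S{\left(n \right)} = 16$ ($S{\left(n \right)} = \frac{1}{3} \cdot 48 = 16$)
$R{\left(o,X \right)} = - \frac{X}{4} + \frac{o}{4}$ ($R{\left(o,X \right)} = \frac{o - X}{4} = - \frac{X}{4} + \frac{o}{4}$)
$S{\left(230 \right)} + \left(R{\left(- \frac{127}{-422},T{\left(-22,-19 \right)} \right)} - 179659\right) = 16 - \left(\frac{6467629}{36} - - \frac{127}{4 \left(-422\right)}\right) = 16 - \left(\frac{6467629}{36} - \left(- \frac{127}{4}\right) \left(- \frac{1}{422}\right)\right) = 16 + \left(\left(\frac{95}{36} + \frac{1}{4} \cdot \frac{127}{422}\right) - 179659\right) = 16 + \left(\left(\frac{95}{36} + \frac{127}{1688}\right) - 179659\right) = 16 + \left(\frac{41233}{15192} - 179659\right) = 16 - \frac{2729338295}{15192} = - \frac{2729095223}{15192}$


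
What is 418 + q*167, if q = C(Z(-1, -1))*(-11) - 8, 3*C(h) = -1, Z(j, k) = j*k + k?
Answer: -917/3 ≈ -305.67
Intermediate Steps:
Z(j, k) = k + j*k
C(h) = -⅓ (C(h) = (⅓)*(-1) = -⅓)
q = -13/3 (q = -⅓*(-11) - 8 = 11/3 - 8 = -13/3 ≈ -4.3333)
418 + q*167 = 418 - 13/3*167 = 418 - 2171/3 = -917/3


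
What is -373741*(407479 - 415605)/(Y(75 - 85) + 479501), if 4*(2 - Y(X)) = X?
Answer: 6074038732/959011 ≈ 6333.6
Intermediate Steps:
Y(X) = 2 - X/4
-373741*(407479 - 415605)/(Y(75 - 85) + 479501) = -373741*(407479 - 415605)/((2 - (75 - 85)/4) + 479501) = -373741*(-8126/((2 - ¼*(-10)) + 479501)) = -373741*(-8126/((2 + 5/2) + 479501)) = -373741*(-8126/(9/2 + 479501)) = -373741/((959011/2)*(-1/8126)) = -373741/(-959011/16252) = -373741*(-16252/959011) = 6074038732/959011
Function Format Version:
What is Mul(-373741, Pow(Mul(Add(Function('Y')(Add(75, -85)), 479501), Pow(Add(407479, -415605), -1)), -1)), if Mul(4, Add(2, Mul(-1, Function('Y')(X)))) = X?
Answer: Rational(6074038732, 959011) ≈ 6333.6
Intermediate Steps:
Function('Y')(X) = Add(2, Mul(Rational(-1, 4), X))
Mul(-373741, Pow(Mul(Add(Function('Y')(Add(75, -85)), 479501), Pow(Add(407479, -415605), -1)), -1)) = Mul(-373741, Pow(Mul(Add(Add(2, Mul(Rational(-1, 4), Add(75, -85))), 479501), Pow(Add(407479, -415605), -1)), -1)) = Mul(-373741, Pow(Mul(Add(Add(2, Mul(Rational(-1, 4), -10)), 479501), Pow(-8126, -1)), -1)) = Mul(-373741, Pow(Mul(Add(Add(2, Rational(5, 2)), 479501), Rational(-1, 8126)), -1)) = Mul(-373741, Pow(Mul(Add(Rational(9, 2), 479501), Rational(-1, 8126)), -1)) = Mul(-373741, Pow(Mul(Rational(959011, 2), Rational(-1, 8126)), -1)) = Mul(-373741, Pow(Rational(-959011, 16252), -1)) = Mul(-373741, Rational(-16252, 959011)) = Rational(6074038732, 959011)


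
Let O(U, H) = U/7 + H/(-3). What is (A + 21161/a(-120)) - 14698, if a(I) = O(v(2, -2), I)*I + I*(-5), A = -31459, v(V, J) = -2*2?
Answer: -1335008567/28920 ≈ -46162.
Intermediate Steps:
v(V, J) = -4
O(U, H) = -H/3 + U/7 (O(U, H) = U*(⅐) + H*(-⅓) = U/7 - H/3 = -H/3 + U/7)
a(I) = -5*I + I*(-4/7 - I/3) (a(I) = (-I/3 + (⅐)*(-4))*I + I*(-5) = (-I/3 - 4/7)*I - 5*I = (-4/7 - I/3)*I - 5*I = I*(-4/7 - I/3) - 5*I = -5*I + I*(-4/7 - I/3))
(A + 21161/a(-120)) - 14698 = (-31459 + 21161/((-1/21*(-120)*(117 + 7*(-120))))) - 14698 = (-31459 + 21161/((-1/21*(-120)*(117 - 840)))) - 14698 = (-31459 + 21161/((-1/21*(-120)*(-723)))) - 14698 = (-31459 + 21161/(-28920/7)) - 14698 = (-31459 + 21161*(-7/28920)) - 14698 = (-31459 - 148127/28920) - 14698 = -909942407/28920 - 14698 = -1335008567/28920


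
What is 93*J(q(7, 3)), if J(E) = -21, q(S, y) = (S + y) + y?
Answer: -1953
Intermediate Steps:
q(S, y) = S + 2*y
93*J(q(7, 3)) = 93*(-21) = -1953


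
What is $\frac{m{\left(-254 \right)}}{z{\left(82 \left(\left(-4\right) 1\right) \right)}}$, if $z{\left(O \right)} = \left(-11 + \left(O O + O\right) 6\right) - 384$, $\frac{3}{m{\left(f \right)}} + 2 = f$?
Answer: $- \frac{3}{164644096} \approx -1.8221 \cdot 10^{-8}$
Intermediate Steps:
$m{\left(f \right)} = \frac{3}{-2 + f}$
$z{\left(O \right)} = -395 + 6 O + 6 O^{2}$ ($z{\left(O \right)} = \left(-11 + \left(O^{2} + O\right) 6\right) - 384 = \left(-11 + \left(O + O^{2}\right) 6\right) - 384 = \left(-11 + \left(6 O + 6 O^{2}\right)\right) - 384 = \left(-11 + 6 O + 6 O^{2}\right) - 384 = -395 + 6 O + 6 O^{2}$)
$\frac{m{\left(-254 \right)}}{z{\left(82 \left(\left(-4\right) 1\right) \right)}} = \frac{3 \frac{1}{-2 - 254}}{-395 + 6 \cdot 82 \left(\left(-4\right) 1\right) + 6 \left(82 \left(\left(-4\right) 1\right)\right)^{2}} = \frac{3 \frac{1}{-256}}{-395 + 6 \cdot 82 \left(-4\right) + 6 \left(82 \left(-4\right)\right)^{2}} = \frac{3 \left(- \frac{1}{256}\right)}{-395 + 6 \left(-328\right) + 6 \left(-328\right)^{2}} = - \frac{3}{256 \left(-395 - 1968 + 6 \cdot 107584\right)} = - \frac{3}{256 \left(-395 - 1968 + 645504\right)} = - \frac{3}{256 \cdot 643141} = \left(- \frac{3}{256}\right) \frac{1}{643141} = - \frac{3}{164644096}$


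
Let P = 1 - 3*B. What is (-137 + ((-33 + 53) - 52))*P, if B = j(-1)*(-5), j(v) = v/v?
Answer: -2704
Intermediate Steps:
j(v) = 1
B = -5 (B = 1*(-5) = -5)
P = 16 (P = 1 - 3*(-5) = 1 + 15 = 16)
(-137 + ((-33 + 53) - 52))*P = (-137 + ((-33 + 53) - 52))*16 = (-137 + (20 - 52))*16 = (-137 - 32)*16 = -169*16 = -2704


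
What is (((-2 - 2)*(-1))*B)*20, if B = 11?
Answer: 880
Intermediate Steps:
(((-2 - 2)*(-1))*B)*20 = (((-2 - 2)*(-1))*11)*20 = (-4*(-1)*11)*20 = (4*11)*20 = 44*20 = 880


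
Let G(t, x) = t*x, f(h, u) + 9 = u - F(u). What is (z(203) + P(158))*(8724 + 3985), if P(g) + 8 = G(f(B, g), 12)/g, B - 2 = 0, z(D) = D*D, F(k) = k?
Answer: 41365570925/79 ≈ 5.2361e+8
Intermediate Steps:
z(D) = D**2
B = 2 (B = 2 + 0 = 2)
f(h, u) = -9 (f(h, u) = -9 + (u - u) = -9 + 0 = -9)
P(g) = -8 - 108/g (P(g) = -8 + (-9*12)/g = -8 - 108/g)
(z(203) + P(158))*(8724 + 3985) = (203**2 + (-8 - 108/158))*(8724 + 3985) = (41209 + (-8 - 108*1/158))*12709 = (41209 + (-8 - 54/79))*12709 = (41209 - 686/79)*12709 = (3254825/79)*12709 = 41365570925/79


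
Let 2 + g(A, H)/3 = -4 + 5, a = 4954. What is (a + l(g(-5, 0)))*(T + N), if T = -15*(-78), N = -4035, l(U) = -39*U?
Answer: -14528415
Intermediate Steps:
g(A, H) = -3 (g(A, H) = -6 + 3*(-4 + 5) = -6 + 3*1 = -6 + 3 = -3)
T = 1170
(a + l(g(-5, 0)))*(T + N) = (4954 - 39*(-3))*(1170 - 4035) = (4954 + 117)*(-2865) = 5071*(-2865) = -14528415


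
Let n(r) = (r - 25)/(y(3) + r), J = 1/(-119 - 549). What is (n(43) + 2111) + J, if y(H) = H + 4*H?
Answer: 40900275/19372 ≈ 2111.3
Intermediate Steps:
y(H) = 5*H
J = -1/668 (J = 1/(-668) = -1/668 ≈ -0.0014970)
n(r) = (-25 + r)/(15 + r) (n(r) = (r - 25)/(5*3 + r) = (-25 + r)/(15 + r))
(n(43) + 2111) + J = ((-25 + 43)/(15 + 43) + 2111) - 1/668 = (18/58 + 2111) - 1/668 = ((1/58)*18 + 2111) - 1/668 = (9/29 + 2111) - 1/668 = 61228/29 - 1/668 = 40900275/19372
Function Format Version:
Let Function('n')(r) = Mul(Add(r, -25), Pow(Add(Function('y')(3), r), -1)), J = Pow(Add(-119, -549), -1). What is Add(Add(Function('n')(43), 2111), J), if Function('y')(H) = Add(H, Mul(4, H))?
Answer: Rational(40900275, 19372) ≈ 2111.3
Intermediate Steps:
Function('y')(H) = Mul(5, H)
J = Rational(-1, 668) (J = Pow(-668, -1) = Rational(-1, 668) ≈ -0.0014970)
Function('n')(r) = Mul(Pow(Add(15, r), -1), Add(-25, r)) (Function('n')(r) = Mul(Add(r, -25), Pow(Add(Mul(5, 3), r), -1)) = Mul(Add(-25, r), Pow(Add(15, r), -1)) = Mul(Pow(Add(15, r), -1), Add(-25, r)))
Add(Add(Function('n')(43), 2111), J) = Add(Add(Mul(Pow(Add(15, 43), -1), Add(-25, 43)), 2111), Rational(-1, 668)) = Add(Add(Mul(Pow(58, -1), 18), 2111), Rational(-1, 668)) = Add(Add(Mul(Rational(1, 58), 18), 2111), Rational(-1, 668)) = Add(Add(Rational(9, 29), 2111), Rational(-1, 668)) = Add(Rational(61228, 29), Rational(-1, 668)) = Rational(40900275, 19372)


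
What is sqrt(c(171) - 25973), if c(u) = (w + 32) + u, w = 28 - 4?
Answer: I*sqrt(25746) ≈ 160.46*I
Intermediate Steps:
w = 24
c(u) = 56 + u (c(u) = (24 + 32) + u = 56 + u)
sqrt(c(171) - 25973) = sqrt((56 + 171) - 25973) = sqrt(227 - 25973) = sqrt(-25746) = I*sqrt(25746)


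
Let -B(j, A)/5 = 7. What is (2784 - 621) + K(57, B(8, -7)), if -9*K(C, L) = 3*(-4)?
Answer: 6493/3 ≈ 2164.3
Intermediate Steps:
B(j, A) = -35 (B(j, A) = -5*7 = -35)
K(C, L) = 4/3 (K(C, L) = -(-4)/3 = -1/9*(-12) = 4/3)
(2784 - 621) + K(57, B(8, -7)) = (2784 - 621) + 4/3 = 2163 + 4/3 = 6493/3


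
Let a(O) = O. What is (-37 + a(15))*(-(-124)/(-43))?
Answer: 2728/43 ≈ 63.442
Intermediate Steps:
(-37 + a(15))*(-(-124)/(-43)) = (-37 + 15)*(-(-124)/(-43)) = -(-44)*(-62*(-1/43)) = -(-44)*62/43 = -22*(-124/43) = 2728/43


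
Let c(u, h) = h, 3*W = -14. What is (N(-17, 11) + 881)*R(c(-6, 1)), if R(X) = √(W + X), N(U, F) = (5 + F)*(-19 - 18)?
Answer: 289*I*√33/3 ≈ 553.39*I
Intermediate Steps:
W = -14/3 (W = (⅓)*(-14) = -14/3 ≈ -4.6667)
N(U, F) = -185 - 37*F (N(U, F) = (5 + F)*(-37) = -185 - 37*F)
R(X) = √(-14/3 + X)
(N(-17, 11) + 881)*R(c(-6, 1)) = ((-185 - 37*11) + 881)*(√(-42 + 9*1)/3) = ((-185 - 407) + 881)*(√(-42 + 9)/3) = (-592 + 881)*(√(-33)/3) = 289*((I*√33)/3) = 289*(I*√33/3) = 289*I*√33/3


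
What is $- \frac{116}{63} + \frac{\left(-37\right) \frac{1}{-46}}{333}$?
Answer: $- \frac{5329}{2898} \approx -1.8389$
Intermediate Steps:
$- \frac{116}{63} + \frac{\left(-37\right) \frac{1}{-46}}{333} = \left(-116\right) \frac{1}{63} + \left(-37\right) \left(- \frac{1}{46}\right) \frac{1}{333} = - \frac{116}{63} + \frac{37}{46} \cdot \frac{1}{333} = - \frac{116}{63} + \frac{1}{414} = - \frac{5329}{2898}$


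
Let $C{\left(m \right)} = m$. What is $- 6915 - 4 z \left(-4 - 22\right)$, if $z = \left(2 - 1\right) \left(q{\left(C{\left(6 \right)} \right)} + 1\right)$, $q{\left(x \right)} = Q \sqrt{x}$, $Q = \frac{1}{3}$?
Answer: $-719160 - 239720 \sqrt{6} \approx -1.3064 \cdot 10^{6}$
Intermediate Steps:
$Q = \frac{1}{3} \approx 0.33333$
$q{\left(x \right)} = \frac{\sqrt{x}}{3}$
$z = 1 + \frac{\sqrt{6}}{3}$ ($z = \left(2 - 1\right) \left(\frac{\sqrt{6}}{3} + 1\right) = 1 \left(1 + \frac{\sqrt{6}}{3}\right) = 1 + \frac{\sqrt{6}}{3} \approx 1.8165$)
$- 6915 - 4 z \left(-4 - 22\right) = - 6915 - 4 \left(1 + \frac{\sqrt{6}}{3}\right) \left(-4 - 22\right) = - 6915 \left(-4 - \frac{4 \sqrt{6}}{3}\right) \left(-4 - 22\right) = - 6915 \left(-4 - \frac{4 \sqrt{6}}{3}\right) \left(-26\right) = - 6915 \left(104 + \frac{104 \sqrt{6}}{3}\right) = -719160 - 239720 \sqrt{6}$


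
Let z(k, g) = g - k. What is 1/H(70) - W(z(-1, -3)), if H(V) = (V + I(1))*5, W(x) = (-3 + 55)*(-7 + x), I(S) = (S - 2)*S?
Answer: 161461/345 ≈ 468.00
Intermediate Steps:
I(S) = S*(-2 + S) (I(S) = (-2 + S)*S = S*(-2 + S))
W(x) = -364 + 52*x (W(x) = 52*(-7 + x) = -364 + 52*x)
H(V) = -5 + 5*V (H(V) = (V + 1*(-2 + 1))*5 = (V + 1*(-1))*5 = (V - 1)*5 = (-1 + V)*5 = -5 + 5*V)
1/H(70) - W(z(-1, -3)) = 1/(-5 + 5*70) - (-364 + 52*(-3 - 1*(-1))) = 1/(-5 + 350) - (-364 + 52*(-3 + 1)) = 1/345 - (-364 + 52*(-2)) = 1/345 - (-364 - 104) = 1/345 - 1*(-468) = 1/345 + 468 = 161461/345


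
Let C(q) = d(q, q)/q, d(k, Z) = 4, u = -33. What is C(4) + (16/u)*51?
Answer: -261/11 ≈ -23.727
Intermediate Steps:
C(q) = 4/q
C(4) + (16/u)*51 = 4/4 + (16/(-33))*51 = 4*(1/4) + (16*(-1/33))*51 = 1 - 16/33*51 = 1 - 272/11 = -261/11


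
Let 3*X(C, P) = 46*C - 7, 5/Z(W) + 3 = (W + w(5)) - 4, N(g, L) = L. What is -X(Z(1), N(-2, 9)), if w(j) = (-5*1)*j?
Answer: 149/31 ≈ 4.8064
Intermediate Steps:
w(j) = -5*j
Z(W) = 5/(-32 + W) (Z(W) = 5/(-3 + ((W - 5*5) - 4)) = 5/(-3 + ((W - 25) - 4)) = 5/(-3 + ((-25 + W) - 4)) = 5/(-3 + (-29 + W)) = 5/(-32 + W))
X(C, P) = -7/3 + 46*C/3 (X(C, P) = (46*C - 7)/3 = (-7 + 46*C)/3 = -7/3 + 46*C/3)
-X(Z(1), N(-2, 9)) = -(-7/3 + 46*(5/(-32 + 1))/3) = -(-7/3 + 46*(5/(-31))/3) = -(-7/3 + 46*(5*(-1/31))/3) = -(-7/3 + (46/3)*(-5/31)) = -(-7/3 - 230/93) = -1*(-149/31) = 149/31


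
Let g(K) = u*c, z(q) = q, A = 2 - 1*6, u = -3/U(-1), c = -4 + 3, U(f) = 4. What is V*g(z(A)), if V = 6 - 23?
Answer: -51/4 ≈ -12.750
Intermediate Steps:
c = -1
u = -3/4 ≈ -0.75000
A = -4 (A = 2 - 6 = -4)
g(K) = 3/4 (g(K) = -3/4*(-1) = 3/4)
V = -17
V*g(z(A)) = -17*3/4 = -51/4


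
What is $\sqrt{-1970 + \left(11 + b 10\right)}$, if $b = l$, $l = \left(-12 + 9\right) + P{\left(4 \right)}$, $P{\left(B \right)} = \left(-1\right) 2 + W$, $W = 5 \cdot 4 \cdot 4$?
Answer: $i \sqrt{1209} \approx 34.771 i$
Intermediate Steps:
$W = 80$ ($W = 20 \cdot 4 = 80$)
$P{\left(B \right)} = 78$ ($P{\left(B \right)} = \left(-1\right) 2 + 80 = -2 + 80 = 78$)
$l = 75$ ($l = \left(-12 + 9\right) + 78 = -3 + 78 = 75$)
$b = 75$
$\sqrt{-1970 + \left(11 + b 10\right)} = \sqrt{-1970 + \left(11 + 75 \cdot 10\right)} = \sqrt{-1970 + \left(11 + 750\right)} = \sqrt{-1970 + 761} = \sqrt{-1209} = i \sqrt{1209}$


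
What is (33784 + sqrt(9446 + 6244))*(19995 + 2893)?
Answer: 773248192 + 22888*sqrt(15690) ≈ 7.7612e+8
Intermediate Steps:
(33784 + sqrt(9446 + 6244))*(19995 + 2893) = (33784 + sqrt(15690))*22888 = 773248192 + 22888*sqrt(15690)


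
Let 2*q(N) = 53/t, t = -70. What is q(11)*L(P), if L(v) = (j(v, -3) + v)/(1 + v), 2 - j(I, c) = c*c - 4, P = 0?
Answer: 159/140 ≈ 1.1357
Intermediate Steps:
j(I, c) = 6 - c² (j(I, c) = 2 - (c*c - 4) = 2 - (c² - 4) = 2 - (-4 + c²) = 2 + (4 - c²) = 6 - c²)
q(N) = -53/140 (q(N) = (53/(-70))/2 = (53*(-1/70))/2 = (½)*(-53/70) = -53/140)
L(v) = (-3 + v)/(1 + v) (L(v) = ((6 - 1*(-3)²) + v)/(1 + v) = ((6 - 1*9) + v)/(1 + v) = ((6 - 9) + v)/(1 + v) = (-3 + v)/(1 + v))
q(11)*L(P) = -53*(-3 + 0)/(140*(1 + 0)) = -53*(-3)/(140*1) = -53*(-3)/140 = -53/140*(-3) = 159/140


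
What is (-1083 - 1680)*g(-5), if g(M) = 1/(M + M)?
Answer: 2763/10 ≈ 276.30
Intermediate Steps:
g(M) = 1/(2*M)
(-1083 - 1680)*g(-5) = (-1083 - 1680)*((1/2)/(-5)) = -2763*(-1)/(2*5) = -2763*(-1/10) = 2763/10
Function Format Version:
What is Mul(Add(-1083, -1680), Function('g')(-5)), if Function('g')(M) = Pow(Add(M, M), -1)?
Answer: Rational(2763, 10) ≈ 276.30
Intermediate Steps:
Function('g')(M) = Mul(Rational(1, 2), Pow(M, -1)) (Function('g')(M) = Pow(Mul(2, M), -1) = Mul(Rational(1, 2), Pow(M, -1)))
Mul(Add(-1083, -1680), Function('g')(-5)) = Mul(Add(-1083, -1680), Mul(Rational(1, 2), Pow(-5, -1))) = Mul(-2763, Mul(Rational(1, 2), Rational(-1, 5))) = Mul(-2763, Rational(-1, 10)) = Rational(2763, 10)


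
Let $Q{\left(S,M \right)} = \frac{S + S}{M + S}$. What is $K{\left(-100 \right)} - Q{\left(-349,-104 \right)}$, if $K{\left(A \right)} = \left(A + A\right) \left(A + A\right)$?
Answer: $\frac{18119302}{453} \approx 39998.0$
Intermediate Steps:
$K{\left(A \right)} = 4 A^{2}$ ($K{\left(A \right)} = 2 A 2 A = 4 A^{2}$)
$Q{\left(S,M \right)} = \frac{2 S}{M + S}$
$K{\left(-100 \right)} - Q{\left(-349,-104 \right)} = 4 \left(-100\right)^{2} - 2 \left(-349\right) \frac{1}{-104 - 349} = 4 \cdot 10000 - 2 \left(-349\right) \frac{1}{-453} = 40000 - 2 \left(-349\right) \left(- \frac{1}{453}\right) = 40000 - \frac{698}{453} = \frac{18119302}{453}$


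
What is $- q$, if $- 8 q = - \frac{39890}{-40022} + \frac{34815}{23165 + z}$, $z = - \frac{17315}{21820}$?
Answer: $\frac{1685512175475}{5394357105512} \approx 0.31246$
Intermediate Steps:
$z = - \frac{3463}{4364}$ ($z = \left(-17315\right) \frac{1}{21820} = - \frac{3463}{4364} \approx -0.79354$)
$q = - \frac{1685512175475}{5394357105512}$ ($q = - \frac{- \frac{39890}{-40022} + \frac{34815}{23165 - \frac{3463}{4364}}}{8} = - \frac{\left(-39890\right) \left(- \frac{1}{40022}\right) + \frac{34815}{\frac{101088597}{4364}}}{8} = - \frac{\frac{19945}{20011} + 34815 \cdot \frac{4364}{101088597}}{8} = - \frac{\frac{19945}{20011} + \frac{50644220}{33696199}}{8} = \left(- \frac{1}{8}\right) \frac{1685512175475}{674294638189} = - \frac{1685512175475}{5394357105512} \approx -0.31246$)
$- q = \left(-1\right) \left(- \frac{1685512175475}{5394357105512}\right) = \frac{1685512175475}{5394357105512}$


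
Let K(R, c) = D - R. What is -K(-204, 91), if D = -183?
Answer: -21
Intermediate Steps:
K(R, c) = -183 - R
-K(-204, 91) = -(-183 - 1*(-204)) = -(-183 + 204) = -1*21 = -21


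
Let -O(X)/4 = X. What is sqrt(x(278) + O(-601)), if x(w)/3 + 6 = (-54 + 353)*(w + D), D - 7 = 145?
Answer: 32*sqrt(379) ≈ 622.97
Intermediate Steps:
D = 152 (D = 7 + 145 = 152)
O(X) = -4*X
x(w) = 136326 + 897*w (x(w) = -18 + 3*((-54 + 353)*(w + 152)) = -18 + 3*(299*(152 + w)) = -18 + 3*(45448 + 299*w) = -18 + (136344 + 897*w) = 136326 + 897*w)
sqrt(x(278) + O(-601)) = sqrt((136326 + 897*278) - 4*(-601)) = sqrt((136326 + 249366) + 2404) = sqrt(385692 + 2404) = sqrt(388096) = 32*sqrt(379)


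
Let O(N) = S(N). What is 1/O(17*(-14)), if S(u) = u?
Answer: -1/238 ≈ -0.0042017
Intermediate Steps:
O(N) = N
1/O(17*(-14)) = 1/(17*(-14)) = 1/(-238) = -1/238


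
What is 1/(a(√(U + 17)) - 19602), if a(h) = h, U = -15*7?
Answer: -891/17465386 - I*√22/192119246 ≈ -5.1015e-5 - 2.4414e-8*I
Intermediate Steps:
U = -105
1/(a(√(U + 17)) - 19602) = 1/(√(-105 + 17) - 19602) = 1/(√(-88) - 19602) = 1/(2*I*√22 - 19602) = 1/(-19602 + 2*I*√22)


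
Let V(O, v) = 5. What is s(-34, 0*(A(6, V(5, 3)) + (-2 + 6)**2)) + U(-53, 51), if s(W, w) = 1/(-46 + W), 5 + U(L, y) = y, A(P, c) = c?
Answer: 3679/80 ≈ 45.987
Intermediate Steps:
U(L, y) = -5 + y
s(-34, 0*(A(6, V(5, 3)) + (-2 + 6)**2)) + U(-53, 51) = 1/(-46 - 34) + (-5 + 51) = 1/(-80) + 46 = -1/80 + 46 = 3679/80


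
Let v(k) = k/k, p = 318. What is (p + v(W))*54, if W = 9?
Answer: 17226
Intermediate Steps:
v(k) = 1
(p + v(W))*54 = (318 + 1)*54 = 319*54 = 17226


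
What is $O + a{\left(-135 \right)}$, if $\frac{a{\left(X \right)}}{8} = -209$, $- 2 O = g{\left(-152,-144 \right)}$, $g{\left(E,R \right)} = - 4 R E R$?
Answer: $-6305416$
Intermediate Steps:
$g{\left(E,R \right)} = - 4 E R^{2}$
$O = -6303744$ ($O = - \frac{\left(-4\right) \left(-152\right) \left(-144\right)^{2}}{2} = - \frac{\left(-4\right) \left(-152\right) 20736}{2} = \left(- \frac{1}{2}\right) 12607488 = -6303744$)
$a{\left(X \right)} = -1672$ ($a{\left(X \right)} = 8 \left(-209\right) = -1672$)
$O + a{\left(-135 \right)} = -6303744 - 1672 = -6305416$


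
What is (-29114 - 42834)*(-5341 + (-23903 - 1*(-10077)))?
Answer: 1379027316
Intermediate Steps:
(-29114 - 42834)*(-5341 + (-23903 - 1*(-10077))) = -71948*(-5341 + (-23903 + 10077)) = -71948*(-5341 - 13826) = -71948*(-19167) = 1379027316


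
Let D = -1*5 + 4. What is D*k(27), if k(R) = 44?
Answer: -44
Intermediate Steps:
D = -1 (D = -5 + 4 = -1)
D*k(27) = -1*44 = -44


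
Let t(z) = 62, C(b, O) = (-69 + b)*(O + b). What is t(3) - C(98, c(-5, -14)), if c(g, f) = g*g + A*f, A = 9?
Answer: 149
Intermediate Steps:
c(g, f) = g² + 9*f (c(g, f) = g*g + 9*f = g² + 9*f)
t(3) - C(98, c(-5, -14)) = 62 - (98² - 69*((-5)² + 9*(-14)) - 69*98 + ((-5)² + 9*(-14))*98) = 62 - (9604 - 69*(25 - 126) - 6762 + (25 - 126)*98) = 62 - (9604 - 69*(-101) - 6762 - 101*98) = 62 - (9604 + 6969 - 6762 - 9898) = 62 - 1*(-87) = 62 + 87 = 149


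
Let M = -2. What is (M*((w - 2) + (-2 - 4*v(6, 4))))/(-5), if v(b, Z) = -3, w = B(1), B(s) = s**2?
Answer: 18/5 ≈ 3.6000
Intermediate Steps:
w = 1 (w = 1**2 = 1)
(M*((w - 2) + (-2 - 4*v(6, 4))))/(-5) = -2*((1 - 2) + (-2 - 4*(-3)))/(-5) = -2*(-1 + (-2 + 12))*(-1/5) = -2*(-1 + 10)*(-1/5) = -2*9*(-1/5) = -18*(-1/5) = 18/5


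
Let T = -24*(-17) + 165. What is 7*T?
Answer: 4011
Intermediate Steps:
T = 573 (T = 408 + 165 = 573)
7*T = 7*573 = 4011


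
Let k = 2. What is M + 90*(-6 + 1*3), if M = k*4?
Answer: -262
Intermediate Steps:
M = 8 (M = 2*4 = 8)
M + 90*(-6 + 1*3) = 8 + 90*(-6 + 1*3) = 8 + 90*(-6 + 3) = 8 + 90*(-3) = 8 - 270 = -262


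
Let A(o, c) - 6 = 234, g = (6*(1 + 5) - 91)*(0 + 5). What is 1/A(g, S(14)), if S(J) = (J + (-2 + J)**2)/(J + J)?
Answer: 1/240 ≈ 0.0041667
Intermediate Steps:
S(J) = (J + (-2 + J)**2)/(2*J) (S(J) = (J + (-2 + J)**2)/((2*J)) = (J + (-2 + J)**2)*(1/(2*J)) = (J + (-2 + J)**2)/(2*J))
g = -275 (g = (6*6 - 91)*5 = (36 - 91)*5 = -55*5 = -275)
A(o, c) = 240 (A(o, c) = 6 + 234 = 240)
1/A(g, S(14)) = 1/240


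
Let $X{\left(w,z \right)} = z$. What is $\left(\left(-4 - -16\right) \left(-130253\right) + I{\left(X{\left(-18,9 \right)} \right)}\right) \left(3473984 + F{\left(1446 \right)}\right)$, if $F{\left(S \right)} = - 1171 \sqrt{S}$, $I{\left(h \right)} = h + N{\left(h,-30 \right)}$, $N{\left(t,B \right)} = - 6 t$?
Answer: $-5430118384704 + 1830367851 \sqrt{1446} \approx -5.3605 \cdot 10^{12}$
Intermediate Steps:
$I{\left(h \right)} = - 5 h$ ($I{\left(h \right)} = h - 6 h = - 5 h$)
$\left(\left(-4 - -16\right) \left(-130253\right) + I{\left(X{\left(-18,9 \right)} \right)}\right) \left(3473984 + F{\left(1446 \right)}\right) = \left(\left(-4 - -16\right) \left(-130253\right) - 45\right) \left(3473984 - 1171 \sqrt{1446}\right) = \left(\left(-4 + 16\right) \left(-130253\right) - 45\right) \left(3473984 - 1171 \sqrt{1446}\right) = \left(12 \left(-130253\right) - 45\right) \left(3473984 - 1171 \sqrt{1446}\right) = \left(-1563036 - 45\right) \left(3473984 - 1171 \sqrt{1446}\right) = - 1563081 \left(3473984 - 1171 \sqrt{1446}\right) = -5430118384704 + 1830367851 \sqrt{1446}$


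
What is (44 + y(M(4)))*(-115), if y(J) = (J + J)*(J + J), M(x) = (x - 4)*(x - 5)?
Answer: -5060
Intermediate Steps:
M(x) = (-5 + x)*(-4 + x) (M(x) = (-4 + x)*(-5 + x) = (-5 + x)*(-4 + x))
y(J) = 4*J² (y(J) = (2*J)*(2*J) = 4*J²)
(44 + y(M(4)))*(-115) = (44 + 4*(20 + 4² - 9*4)²)*(-115) = (44 + 4*(20 + 16 - 36)²)*(-115) = (44 + 4*0²)*(-115) = (44 + 4*0)*(-115) = (44 + 0)*(-115) = 44*(-115) = -5060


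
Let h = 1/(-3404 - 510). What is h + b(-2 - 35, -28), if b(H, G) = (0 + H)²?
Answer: 5358265/3914 ≈ 1369.0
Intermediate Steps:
b(H, G) = H²
h = -1/3914 (h = 1/(-3914) = -1/3914 ≈ -0.00025549)
h + b(-2 - 35, -28) = -1/3914 + (-2 - 35)² = -1/3914 + (-37)² = -1/3914 + 1369 = 5358265/3914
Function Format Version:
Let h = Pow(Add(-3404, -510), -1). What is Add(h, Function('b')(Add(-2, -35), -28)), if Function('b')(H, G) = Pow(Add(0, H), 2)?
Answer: Rational(5358265, 3914) ≈ 1369.0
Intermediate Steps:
Function('b')(H, G) = Pow(H, 2)
h = Rational(-1, 3914) (h = Pow(-3914, -1) = Rational(-1, 3914) ≈ -0.00025549)
Add(h, Function('b')(Add(-2, -35), -28)) = Add(Rational(-1, 3914), Pow(Add(-2, -35), 2)) = Add(Rational(-1, 3914), Pow(-37, 2)) = Add(Rational(-1, 3914), 1369) = Rational(5358265, 3914)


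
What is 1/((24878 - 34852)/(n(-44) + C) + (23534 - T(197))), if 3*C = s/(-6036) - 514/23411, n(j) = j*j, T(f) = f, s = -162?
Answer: 136787029541/3191494201432665 ≈ 4.2860e-5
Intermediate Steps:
n(j) = j²
C = 115013/70654398 (C = (-162/(-6036) - 514/23411)/3 = (-162*(-1/6036) - 514*1/23411)/3 = (27/1006 - 514/23411)/3 = (⅓)*(115013/23551466) = 115013/70654398 ≈ 0.0016278)
1/((24878 - 34852)/(n(-44) + C) + (23534 - T(197))) = 1/((24878 - 34852)/((-44)² + 115013/70654398) + (23534 - 1*197)) = 1/(-9974/(1936 + 115013/70654398) + (23534 - 197)) = 1/(-9974/136787029541/70654398 + 23337) = 1/(-9974*70654398/136787029541 + 23337) = 1/(-704706965652/136787029541 + 23337) = 1/(3191494201432665/136787029541) = 136787029541/3191494201432665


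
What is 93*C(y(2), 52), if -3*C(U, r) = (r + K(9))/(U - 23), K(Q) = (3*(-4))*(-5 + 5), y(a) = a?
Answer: 1612/21 ≈ 76.762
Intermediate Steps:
K(Q) = 0 (K(Q) = -12*0 = 0)
C(U, r) = -r/(3*(-23 + U)) (C(U, r) = -(r + 0)/(3*(U - 23)) = -r/(3*(-23 + U)))
93*C(y(2), 52) = 93*(-1*52/(-69 + 3*2)) = 93*(-1*52/(-69 + 6)) = 93*(-1*52/(-63)) = 93*(-1*52*(-1/63)) = 93*(52/63) = 1612/21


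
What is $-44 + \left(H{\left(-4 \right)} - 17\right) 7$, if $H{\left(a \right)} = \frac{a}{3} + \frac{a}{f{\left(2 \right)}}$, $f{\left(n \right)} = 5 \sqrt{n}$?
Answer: $- \frac{517}{3} - \frac{14 \sqrt{2}}{5} \approx -176.29$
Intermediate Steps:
$H{\left(a \right)} = \frac{a}{3} + \frac{a \sqrt{2}}{10}$ ($H{\left(a \right)} = \frac{a}{3} + \frac{a}{5 \sqrt{2}} = a \frac{1}{3} + a \frac{\sqrt{2}}{10} = \frac{a}{3} + \frac{a \sqrt{2}}{10}$)
$-44 + \left(H{\left(-4 \right)} - 17\right) 7 = -44 + \left(\frac{1}{30} \left(-4\right) \left(10 + 3 \sqrt{2}\right) - 17\right) 7 = -44 + \left(\left(- \frac{4}{3} - \frac{2 \sqrt{2}}{5}\right) - 17\right) 7 = -44 + \left(- \frac{55}{3} - \frac{2 \sqrt{2}}{5}\right) 7 = -44 - \left(\frac{385}{3} + \frac{14 \sqrt{2}}{5}\right) = - \frac{517}{3} - \frac{14 \sqrt{2}}{5}$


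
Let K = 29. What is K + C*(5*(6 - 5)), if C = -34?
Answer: -141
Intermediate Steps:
K + C*(5*(6 - 5)) = 29 - 170*(6 - 5) = 29 - 170 = -141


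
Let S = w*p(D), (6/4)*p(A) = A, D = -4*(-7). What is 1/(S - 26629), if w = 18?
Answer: -1/26293 ≈ -3.8033e-5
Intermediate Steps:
D = 28
p(A) = 2*A/3
S = 336 (S = 18*((2/3)*28) = 18*(56/3) = 336)
1/(S - 26629) = 1/(336 - 26629) = 1/(-26293) = -1/26293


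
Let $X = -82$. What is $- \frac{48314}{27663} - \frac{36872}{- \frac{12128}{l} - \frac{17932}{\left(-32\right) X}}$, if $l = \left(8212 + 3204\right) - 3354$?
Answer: $\frac{2696131362961198}{609940297491} \approx 4420.3$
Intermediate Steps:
$l = 8062$ ($l = 11416 - 3354 = 8062$)
$- \frac{48314}{27663} - \frac{36872}{- \frac{12128}{l} - \frac{17932}{\left(-32\right) X}} = - \frac{48314}{27663} - \frac{36872}{- \frac{12128}{8062} - \frac{17932}{\left(-32\right) \left(-82\right)}} = \left(-48314\right) \frac{1}{27663} - \frac{36872}{\left(-12128\right) \frac{1}{8062} - \frac{17932}{2624}} = - \frac{48314}{27663} - \frac{36872}{- \frac{6064}{4031} - \frac{4483}{656}} = - \frac{48314}{27663} - \frac{36872}{- \frac{22048957}{2644336}} = - \frac{48314}{27663} - - \frac{97501956992}{22048957} = - \frac{48314}{27663} + \frac{97501956992}{22048957} = \frac{2696131362961198}{609940297491}$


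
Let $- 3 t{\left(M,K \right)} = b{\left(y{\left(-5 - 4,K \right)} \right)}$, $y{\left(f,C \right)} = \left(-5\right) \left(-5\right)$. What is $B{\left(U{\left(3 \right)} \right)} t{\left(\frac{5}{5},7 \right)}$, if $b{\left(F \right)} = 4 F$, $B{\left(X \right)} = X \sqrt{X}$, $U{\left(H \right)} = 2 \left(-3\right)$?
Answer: $200 i \sqrt{6} \approx 489.9 i$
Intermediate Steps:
$y{\left(f,C \right)} = 25$
$U{\left(H \right)} = -6$
$B{\left(X \right)} = X^{\frac{3}{2}}$
$t{\left(M,K \right)} = - \frac{100}{3}$ ($t{\left(M,K \right)} = - \frac{4 \cdot 25}{3} = \left(- \frac{1}{3}\right) 100 = - \frac{100}{3}$)
$B{\left(U{\left(3 \right)} \right)} t{\left(\frac{5}{5},7 \right)} = \left(-6\right)^{\frac{3}{2}} \left(- \frac{100}{3}\right) = - 6 i \sqrt{6} \left(- \frac{100}{3}\right) = 200 i \sqrt{6}$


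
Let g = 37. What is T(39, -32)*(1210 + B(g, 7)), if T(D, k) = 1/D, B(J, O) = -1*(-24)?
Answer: 1234/39 ≈ 31.641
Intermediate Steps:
B(J, O) = 24
T(39, -32)*(1210 + B(g, 7)) = (1210 + 24)/39 = (1/39)*1234 = 1234/39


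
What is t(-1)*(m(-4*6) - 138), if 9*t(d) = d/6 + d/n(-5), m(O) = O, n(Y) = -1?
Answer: -15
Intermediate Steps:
t(d) = -5*d/54 (t(d) = (d/6 + d/(-1))/9 = (d*(⅙) + d*(-1))/9 = (d/6 - d)/9 = (-5*d/6)/9 = -5*d/54)
t(-1)*(m(-4*6) - 138) = (-5/54*(-1))*(-4*6 - 138) = 5*(-24 - 138)/54 = (5/54)*(-162) = -15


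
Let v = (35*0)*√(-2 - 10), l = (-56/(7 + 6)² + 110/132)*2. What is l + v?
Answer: 509/507 ≈ 1.0039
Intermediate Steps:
l = 509/507 (l = (-56/(13²) + 110*(1/132))*2 = (-56/169 + ⅚)*2 = (509/1014)*2 = 509/507 ≈ 1.0039)
v = 0 (v = 0*√(-12) = 0*(2*I*√3) = 0)
l + v = 509/507 + 0 = 509/507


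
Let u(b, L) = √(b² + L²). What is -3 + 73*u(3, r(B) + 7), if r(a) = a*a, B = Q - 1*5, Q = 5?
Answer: -3 + 73*√58 ≈ 552.95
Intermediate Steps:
B = 0 (B = 5 - 1*5 = 5 - 5 = 0)
r(a) = a²
u(b, L) = √(L² + b²)
-3 + 73*u(3, r(B) + 7) = -3 + 73*√((0² + 7)² + 3²) = -3 + 73*√((0 + 7)² + 9) = -3 + 73*√(7² + 9) = -3 + 73*√(49 + 9) = -3 + 73*√58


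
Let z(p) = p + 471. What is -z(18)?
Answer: -489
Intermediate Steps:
z(p) = 471 + p
-z(18) = -(471 + 18) = -1*489 = -489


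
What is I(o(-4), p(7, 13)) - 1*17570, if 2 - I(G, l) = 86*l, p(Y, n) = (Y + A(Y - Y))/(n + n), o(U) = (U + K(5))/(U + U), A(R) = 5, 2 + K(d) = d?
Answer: -228900/13 ≈ -17608.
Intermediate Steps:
K(d) = -2 + d
o(U) = (3 + U)/(2*U) (o(U) = (U + (-2 + 5))/(U + U) = (U + 3)/((2*U)) = (3 + U)*(1/(2*U)) = (3 + U)/(2*U))
p(Y, n) = (5 + Y)/(2*n) (p(Y, n) = (Y + 5)/(n + n) = (5 + Y)/((2*n)) = (5 + Y)*(1/(2*n)) = (5 + Y)/(2*n))
I(G, l) = 2 - 86*l
I(o(-4), p(7, 13)) - 1*17570 = (2 - 43*(5 + 7)/13) - 1*17570 = (2 - 43*12/13) - 17570 = (2 - 86*6/13) - 17570 = (2 - 516/13) - 17570 = -490/13 - 17570 = -228900/13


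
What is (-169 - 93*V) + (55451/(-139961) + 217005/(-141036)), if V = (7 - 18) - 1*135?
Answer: 3835497008967/286080284 ≈ 13407.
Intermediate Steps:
V = -146 (V = -11 - 135 = -146)
(-169 - 93*V) + (55451/(-139961) + 217005/(-141036)) = (-169 - 93*(-146)) + (55451/(-139961) + 217005/(-141036)) = (-169 + 13578) + (55451*(-1/139961) + 217005*(-1/141036)) = 13409 + (-55451/139961 - 3145/2044) = 13409 - 553519189/286080284 = 3835497008967/286080284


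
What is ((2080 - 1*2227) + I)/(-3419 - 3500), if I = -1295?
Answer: 1442/6919 ≈ 0.20841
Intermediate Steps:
((2080 - 1*2227) + I)/(-3419 - 3500) = ((2080 - 1*2227) - 1295)/(-3419 - 3500) = ((2080 - 2227) - 1295)/(-6919) = (-147 - 1295)*(-1/6919) = -1442*(-1/6919) = 1442/6919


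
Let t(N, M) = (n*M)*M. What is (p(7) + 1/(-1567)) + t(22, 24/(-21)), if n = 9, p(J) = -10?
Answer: 134713/76783 ≈ 1.7545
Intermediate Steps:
t(N, M) = 9*M**2 (t(N, M) = (9*M)*M = 9*M**2)
(p(7) + 1/(-1567)) + t(22, 24/(-21)) = (-10 + 1/(-1567)) + 9*(24/(-21))**2 = (-10 - 1/1567) + 9*(24*(-1/21))**2 = -15671/1567 + 9*(-8/7)**2 = -15671/1567 + 9*(64/49) = -15671/1567 + 576/49 = 134713/76783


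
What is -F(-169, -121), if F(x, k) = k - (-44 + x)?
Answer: -92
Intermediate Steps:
F(x, k) = 44 + k - x (F(x, k) = k + (44 - x) = 44 + k - x)
-F(-169, -121) = -(44 - 121 - 1*(-169)) = -(44 - 121 + 169) = -1*92 = -92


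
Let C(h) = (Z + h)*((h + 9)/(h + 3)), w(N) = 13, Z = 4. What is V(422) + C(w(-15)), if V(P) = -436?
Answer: -3301/8 ≈ -412.63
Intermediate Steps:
C(h) = (4 + h)*(9 + h)/(3 + h) (C(h) = (4 + h)*((h + 9)/(h + 3)) = (4 + h)*((9 + h)/(3 + h)) = (4 + h)*(9 + h)/(3 + h))
V(422) + C(w(-15)) = -436 + (36 + 13**2 + 13*13)/(3 + 13) = -436 + (36 + 169 + 169)/16 = -436 + (1/16)*374 = -436 + 187/8 = -3301/8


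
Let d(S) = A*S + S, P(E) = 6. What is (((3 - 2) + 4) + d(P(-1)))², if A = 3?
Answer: 841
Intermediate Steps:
d(S) = 4*S (d(S) = 3*S + S = 4*S)
(((3 - 2) + 4) + d(P(-1)))² = (((3 - 2) + 4) + 4*6)² = ((1 + 4) + 24)² = (5 + 24)² = 29² = 841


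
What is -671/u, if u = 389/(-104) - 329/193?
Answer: 13468312/109293 ≈ 123.23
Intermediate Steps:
u = -109293/20072 (u = 389*(-1/104) - 329*1/193 = -389/104 - 329/193 = -109293/20072 ≈ -5.4450)
-671/u = -671/(-109293/20072) = -671*(-20072/109293) = 13468312/109293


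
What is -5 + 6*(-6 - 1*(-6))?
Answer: -5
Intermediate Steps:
-5 + 6*(-6 - 1*(-6)) = -5 + 6*(-6 + 6) = -5 + 6*0 = -5 + 0 = -5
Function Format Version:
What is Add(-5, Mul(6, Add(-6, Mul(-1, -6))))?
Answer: -5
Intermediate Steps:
Add(-5, Mul(6, Add(-6, Mul(-1, -6)))) = Add(-5, Mul(6, Add(-6, 6))) = Add(-5, Mul(6, 0)) = Add(-5, 0) = -5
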